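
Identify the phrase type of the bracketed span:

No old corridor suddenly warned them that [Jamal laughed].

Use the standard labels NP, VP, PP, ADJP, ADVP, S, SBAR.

S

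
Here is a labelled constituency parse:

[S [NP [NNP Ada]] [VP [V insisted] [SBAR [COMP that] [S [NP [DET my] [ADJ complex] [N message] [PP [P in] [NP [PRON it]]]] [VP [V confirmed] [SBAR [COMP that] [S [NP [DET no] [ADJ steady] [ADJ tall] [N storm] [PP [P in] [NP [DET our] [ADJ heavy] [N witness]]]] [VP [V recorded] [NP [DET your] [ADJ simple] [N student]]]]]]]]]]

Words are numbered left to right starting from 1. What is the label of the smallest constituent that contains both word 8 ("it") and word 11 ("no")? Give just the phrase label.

Both words fall inside [S my complex message in it confirmed that no steady tall storm in our heavy witness recorded your simple student] (words 4–22), and no smaller constituent contains them both. Label: S.

S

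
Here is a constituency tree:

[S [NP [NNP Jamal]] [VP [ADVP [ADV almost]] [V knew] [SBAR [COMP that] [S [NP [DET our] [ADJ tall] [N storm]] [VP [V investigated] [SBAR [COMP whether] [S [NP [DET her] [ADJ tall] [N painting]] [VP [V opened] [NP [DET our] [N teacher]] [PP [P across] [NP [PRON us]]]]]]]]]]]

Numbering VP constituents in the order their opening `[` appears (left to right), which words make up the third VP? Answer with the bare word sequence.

The VP opening brackets appear, in order, over: "almost knew that our tall storm investigated whether her tall painting opened our teacher across us"; "investigated whether her tall painting opened our teacher across us"; "opened our teacher across us". The third one spans "opened our teacher across us".

opened our teacher across us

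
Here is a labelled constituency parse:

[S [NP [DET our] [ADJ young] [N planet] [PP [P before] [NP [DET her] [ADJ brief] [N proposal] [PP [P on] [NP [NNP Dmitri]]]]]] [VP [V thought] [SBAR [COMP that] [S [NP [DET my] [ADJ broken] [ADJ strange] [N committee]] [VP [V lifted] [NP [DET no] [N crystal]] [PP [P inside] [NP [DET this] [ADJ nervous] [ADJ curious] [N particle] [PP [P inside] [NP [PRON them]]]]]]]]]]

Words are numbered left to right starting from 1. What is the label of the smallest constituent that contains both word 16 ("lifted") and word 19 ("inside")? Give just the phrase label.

VP

The smallest bracket enclosing both words is [VP lifted no crystal inside this nervous curious particle inside them], so the label is VP.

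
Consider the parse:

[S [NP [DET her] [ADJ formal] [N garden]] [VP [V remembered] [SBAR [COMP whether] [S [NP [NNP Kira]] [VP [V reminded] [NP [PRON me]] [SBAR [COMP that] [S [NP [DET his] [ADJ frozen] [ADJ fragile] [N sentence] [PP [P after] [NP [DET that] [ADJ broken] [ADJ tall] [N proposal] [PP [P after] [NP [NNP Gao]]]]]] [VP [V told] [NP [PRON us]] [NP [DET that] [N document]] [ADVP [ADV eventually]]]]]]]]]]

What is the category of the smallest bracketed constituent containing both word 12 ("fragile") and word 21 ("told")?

S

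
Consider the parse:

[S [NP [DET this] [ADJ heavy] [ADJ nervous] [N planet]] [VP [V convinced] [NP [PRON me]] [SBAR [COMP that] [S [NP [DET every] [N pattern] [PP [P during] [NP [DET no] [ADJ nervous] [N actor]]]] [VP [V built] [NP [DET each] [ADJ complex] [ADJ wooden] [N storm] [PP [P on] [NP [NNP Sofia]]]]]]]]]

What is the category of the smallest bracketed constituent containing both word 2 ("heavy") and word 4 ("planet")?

NP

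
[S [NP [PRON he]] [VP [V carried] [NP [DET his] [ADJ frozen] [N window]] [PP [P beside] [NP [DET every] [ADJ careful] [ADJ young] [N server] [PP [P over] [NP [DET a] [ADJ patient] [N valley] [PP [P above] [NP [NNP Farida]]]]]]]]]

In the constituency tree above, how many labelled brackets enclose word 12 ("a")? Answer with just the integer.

The word sits inside DET, which is inside NP, inside PP, inside NP, inside PP, inside VP, inside S — 7 brackets in all.

7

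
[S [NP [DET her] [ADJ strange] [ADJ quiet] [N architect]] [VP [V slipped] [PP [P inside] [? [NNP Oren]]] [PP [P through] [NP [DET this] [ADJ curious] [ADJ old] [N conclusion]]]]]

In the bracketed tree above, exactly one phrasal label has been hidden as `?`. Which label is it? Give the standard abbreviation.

NP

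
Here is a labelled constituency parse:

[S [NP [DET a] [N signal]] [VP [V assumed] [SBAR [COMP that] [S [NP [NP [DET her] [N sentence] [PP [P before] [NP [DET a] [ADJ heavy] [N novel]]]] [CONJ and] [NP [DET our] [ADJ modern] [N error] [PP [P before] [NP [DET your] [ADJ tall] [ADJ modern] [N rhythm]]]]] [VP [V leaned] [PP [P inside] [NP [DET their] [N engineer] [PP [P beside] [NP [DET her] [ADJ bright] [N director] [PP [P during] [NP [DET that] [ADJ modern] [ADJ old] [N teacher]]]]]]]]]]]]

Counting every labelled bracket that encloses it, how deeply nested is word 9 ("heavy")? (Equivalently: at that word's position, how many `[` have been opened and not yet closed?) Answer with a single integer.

Path from the root down to the word: S → VP → SBAR → S → NP → NP → PP → NP → ADJ. That is 9 enclosing brackets.

9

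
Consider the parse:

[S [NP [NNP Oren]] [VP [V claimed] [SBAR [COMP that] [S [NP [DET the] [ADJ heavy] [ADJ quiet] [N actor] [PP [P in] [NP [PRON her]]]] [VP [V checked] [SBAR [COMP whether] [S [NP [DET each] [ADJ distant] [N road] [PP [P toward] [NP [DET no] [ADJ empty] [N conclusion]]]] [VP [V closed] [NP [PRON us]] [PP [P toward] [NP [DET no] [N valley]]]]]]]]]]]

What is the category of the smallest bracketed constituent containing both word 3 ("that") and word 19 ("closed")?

The smallest bracket enclosing both words is [SBAR that the heavy quiet actor in her checked whether each distant road toward no empty conclusion closed us toward no valley], so the label is SBAR.

SBAR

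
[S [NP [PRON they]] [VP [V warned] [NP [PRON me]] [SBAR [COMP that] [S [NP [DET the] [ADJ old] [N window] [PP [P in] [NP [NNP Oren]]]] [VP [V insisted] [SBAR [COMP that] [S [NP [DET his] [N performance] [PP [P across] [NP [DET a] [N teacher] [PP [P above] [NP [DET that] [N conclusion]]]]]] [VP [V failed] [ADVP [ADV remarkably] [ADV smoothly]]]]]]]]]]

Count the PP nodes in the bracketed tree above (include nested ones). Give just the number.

3

Scanning left to right, an opening `[PP` appears at word positions 8, 14, 17 — 3 in total.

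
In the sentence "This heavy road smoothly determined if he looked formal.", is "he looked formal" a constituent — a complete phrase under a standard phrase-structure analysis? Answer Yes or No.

Yes

These words form the whole clause headed by "looked", so yes — one constituent.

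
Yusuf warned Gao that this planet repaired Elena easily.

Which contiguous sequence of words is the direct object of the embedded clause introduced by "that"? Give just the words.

"repaired" heads the VP of the embedded clause introduced by "that", and "Elena" is its direct object.

Elena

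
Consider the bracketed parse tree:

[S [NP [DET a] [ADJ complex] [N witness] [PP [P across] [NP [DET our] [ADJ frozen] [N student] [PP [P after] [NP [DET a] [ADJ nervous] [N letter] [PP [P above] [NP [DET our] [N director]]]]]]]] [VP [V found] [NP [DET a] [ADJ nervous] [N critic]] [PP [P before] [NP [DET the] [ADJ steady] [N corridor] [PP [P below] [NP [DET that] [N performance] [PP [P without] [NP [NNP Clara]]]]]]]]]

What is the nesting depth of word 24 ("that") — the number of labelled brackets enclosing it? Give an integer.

The word sits inside DET, which is inside NP, inside PP, inside NP, inside PP, inside VP, inside S — 7 brackets in all.

7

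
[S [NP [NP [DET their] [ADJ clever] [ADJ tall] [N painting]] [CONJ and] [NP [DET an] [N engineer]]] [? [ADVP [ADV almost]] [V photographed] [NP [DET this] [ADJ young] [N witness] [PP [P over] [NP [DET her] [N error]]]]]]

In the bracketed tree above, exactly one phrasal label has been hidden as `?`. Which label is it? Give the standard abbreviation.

A constituent whose immediate children are ADVP, V 'photographed', NP is a verb phrase: VP.

VP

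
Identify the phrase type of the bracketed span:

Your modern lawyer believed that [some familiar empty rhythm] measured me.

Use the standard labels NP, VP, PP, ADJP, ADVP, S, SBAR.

NP

The span is built around the noun "rhythm" — a noun phrase (NP).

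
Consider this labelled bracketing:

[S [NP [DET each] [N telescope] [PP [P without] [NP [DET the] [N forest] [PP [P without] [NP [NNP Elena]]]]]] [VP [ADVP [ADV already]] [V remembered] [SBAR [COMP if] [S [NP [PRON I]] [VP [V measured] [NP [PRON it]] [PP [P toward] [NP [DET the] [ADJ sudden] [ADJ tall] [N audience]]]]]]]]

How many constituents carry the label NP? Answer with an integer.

6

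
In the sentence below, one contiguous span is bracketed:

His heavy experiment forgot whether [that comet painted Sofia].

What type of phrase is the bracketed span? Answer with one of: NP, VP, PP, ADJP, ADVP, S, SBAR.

S

The bracketed span "that comet painted Sofia" is headed by "painted", making it a clause (S).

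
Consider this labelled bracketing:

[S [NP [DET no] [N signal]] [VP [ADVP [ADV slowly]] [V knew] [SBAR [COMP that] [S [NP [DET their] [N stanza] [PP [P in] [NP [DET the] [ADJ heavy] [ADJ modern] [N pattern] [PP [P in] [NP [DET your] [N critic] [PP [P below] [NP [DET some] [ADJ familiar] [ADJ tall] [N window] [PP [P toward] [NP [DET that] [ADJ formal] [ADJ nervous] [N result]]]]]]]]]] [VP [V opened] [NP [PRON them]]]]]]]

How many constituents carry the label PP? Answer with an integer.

The PP constituents are: [PP in the heavy modern pattern in your critic below some familiar tall window toward that formal nervous result]; [PP in your critic below some familiar tall window toward that formal nervous result]; [PP below some familiar tall window toward that formal nervous result]; [PP toward that formal nervous result]. Total: 4.

4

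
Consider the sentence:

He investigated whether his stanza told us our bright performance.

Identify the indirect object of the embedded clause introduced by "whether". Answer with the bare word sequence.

us

Within the embedded clause introduced by "whether", the indirect object of "told" is "us".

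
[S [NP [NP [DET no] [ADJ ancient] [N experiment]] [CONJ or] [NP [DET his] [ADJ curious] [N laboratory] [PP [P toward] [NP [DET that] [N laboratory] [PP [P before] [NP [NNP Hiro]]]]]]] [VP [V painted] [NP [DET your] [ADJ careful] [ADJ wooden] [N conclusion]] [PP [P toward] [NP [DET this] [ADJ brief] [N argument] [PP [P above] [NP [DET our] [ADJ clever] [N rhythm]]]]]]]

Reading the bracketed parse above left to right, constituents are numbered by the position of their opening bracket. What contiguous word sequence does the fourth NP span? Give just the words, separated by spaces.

that laboratory before Hiro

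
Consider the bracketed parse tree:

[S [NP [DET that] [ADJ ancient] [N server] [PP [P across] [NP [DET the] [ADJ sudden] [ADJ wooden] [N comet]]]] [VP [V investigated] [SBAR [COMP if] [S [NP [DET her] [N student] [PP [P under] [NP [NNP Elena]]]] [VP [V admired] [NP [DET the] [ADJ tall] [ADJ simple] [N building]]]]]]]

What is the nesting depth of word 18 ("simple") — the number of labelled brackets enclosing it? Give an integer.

Path from the root down to the word: S → VP → SBAR → S → VP → NP → ADJ. That is 7 enclosing brackets.

7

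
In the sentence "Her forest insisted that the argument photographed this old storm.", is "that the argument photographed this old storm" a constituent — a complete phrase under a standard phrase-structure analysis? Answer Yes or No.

Yes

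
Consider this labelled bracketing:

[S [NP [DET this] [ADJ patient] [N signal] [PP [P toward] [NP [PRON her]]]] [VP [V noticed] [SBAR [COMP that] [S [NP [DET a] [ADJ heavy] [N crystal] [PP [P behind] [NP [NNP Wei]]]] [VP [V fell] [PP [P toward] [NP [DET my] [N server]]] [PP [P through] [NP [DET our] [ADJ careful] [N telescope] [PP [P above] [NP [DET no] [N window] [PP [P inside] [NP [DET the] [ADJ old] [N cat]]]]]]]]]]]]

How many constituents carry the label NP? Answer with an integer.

8

Scanning left to right, an opening `[NP` appears at word positions 1, 5, 8, 12, 15, 18, 22, 25 — 8 in total.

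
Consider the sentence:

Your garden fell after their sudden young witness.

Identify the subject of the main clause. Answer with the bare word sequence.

your garden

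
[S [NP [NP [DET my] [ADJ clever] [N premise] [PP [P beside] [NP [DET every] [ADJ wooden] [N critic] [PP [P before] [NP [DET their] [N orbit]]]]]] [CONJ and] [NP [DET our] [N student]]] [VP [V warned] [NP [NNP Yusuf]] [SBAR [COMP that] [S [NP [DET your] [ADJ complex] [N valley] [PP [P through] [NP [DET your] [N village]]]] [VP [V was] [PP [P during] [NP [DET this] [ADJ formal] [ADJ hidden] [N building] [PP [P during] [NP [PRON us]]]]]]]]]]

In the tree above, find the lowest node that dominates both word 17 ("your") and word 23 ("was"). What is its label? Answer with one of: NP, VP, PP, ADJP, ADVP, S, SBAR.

S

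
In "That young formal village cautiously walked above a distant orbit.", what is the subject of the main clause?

that young formal village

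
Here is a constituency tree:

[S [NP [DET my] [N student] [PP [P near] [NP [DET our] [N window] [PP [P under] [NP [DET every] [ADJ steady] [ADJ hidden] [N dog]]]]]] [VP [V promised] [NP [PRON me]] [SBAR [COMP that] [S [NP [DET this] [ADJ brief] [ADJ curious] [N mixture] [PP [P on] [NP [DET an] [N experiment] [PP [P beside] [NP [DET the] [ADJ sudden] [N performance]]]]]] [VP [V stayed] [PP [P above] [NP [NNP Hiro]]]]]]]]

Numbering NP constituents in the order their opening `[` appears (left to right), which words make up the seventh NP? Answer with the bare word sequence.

In left-to-right order the NP constituents are "my student near our window under every steady hidden dog"; "our window under every steady hidden dog"; "every steady hidden dog"; "me"; "this brief curious mixture on an experiment beside the sudden performance"; "an experiment beside the sudden performance"; "the sudden performance"; "Hiro". Number 7 is "the sudden performance".

the sudden performance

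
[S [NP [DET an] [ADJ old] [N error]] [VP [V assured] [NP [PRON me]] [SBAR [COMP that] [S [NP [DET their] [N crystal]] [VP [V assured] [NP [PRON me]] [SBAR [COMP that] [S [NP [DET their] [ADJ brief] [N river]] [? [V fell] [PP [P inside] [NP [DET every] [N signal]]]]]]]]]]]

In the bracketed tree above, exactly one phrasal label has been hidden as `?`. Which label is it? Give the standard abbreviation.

VP

A constituent whose immediate children are V 'fell', PP is a verb phrase: VP.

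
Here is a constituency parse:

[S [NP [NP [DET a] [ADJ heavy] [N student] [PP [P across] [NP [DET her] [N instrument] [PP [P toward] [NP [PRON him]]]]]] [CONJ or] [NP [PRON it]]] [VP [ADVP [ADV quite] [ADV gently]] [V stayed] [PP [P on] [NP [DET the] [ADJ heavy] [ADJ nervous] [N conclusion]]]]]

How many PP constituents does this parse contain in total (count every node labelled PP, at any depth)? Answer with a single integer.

Scanning left to right, an opening `[PP` appears at word positions 4, 7, 14 — 3 in total.

3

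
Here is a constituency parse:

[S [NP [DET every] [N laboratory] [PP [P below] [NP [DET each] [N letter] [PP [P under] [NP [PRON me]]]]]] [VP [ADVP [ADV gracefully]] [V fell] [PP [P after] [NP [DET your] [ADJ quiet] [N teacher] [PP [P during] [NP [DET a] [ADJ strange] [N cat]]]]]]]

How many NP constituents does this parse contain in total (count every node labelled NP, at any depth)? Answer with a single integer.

5

The NP constituents are: [NP every laboratory below each letter under me]; [NP each letter under me]; [NP me]; [NP your quiet teacher during a strange cat]; [NP a strange cat]. Total: 5.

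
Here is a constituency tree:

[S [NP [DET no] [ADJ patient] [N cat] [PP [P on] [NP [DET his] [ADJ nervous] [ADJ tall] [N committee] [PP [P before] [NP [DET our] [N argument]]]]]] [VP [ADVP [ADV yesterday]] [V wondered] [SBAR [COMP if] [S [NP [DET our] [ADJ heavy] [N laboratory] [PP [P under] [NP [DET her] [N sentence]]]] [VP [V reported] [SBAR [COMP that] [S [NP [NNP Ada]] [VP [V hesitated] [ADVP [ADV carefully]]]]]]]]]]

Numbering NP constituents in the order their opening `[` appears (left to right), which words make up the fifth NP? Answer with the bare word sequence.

her sentence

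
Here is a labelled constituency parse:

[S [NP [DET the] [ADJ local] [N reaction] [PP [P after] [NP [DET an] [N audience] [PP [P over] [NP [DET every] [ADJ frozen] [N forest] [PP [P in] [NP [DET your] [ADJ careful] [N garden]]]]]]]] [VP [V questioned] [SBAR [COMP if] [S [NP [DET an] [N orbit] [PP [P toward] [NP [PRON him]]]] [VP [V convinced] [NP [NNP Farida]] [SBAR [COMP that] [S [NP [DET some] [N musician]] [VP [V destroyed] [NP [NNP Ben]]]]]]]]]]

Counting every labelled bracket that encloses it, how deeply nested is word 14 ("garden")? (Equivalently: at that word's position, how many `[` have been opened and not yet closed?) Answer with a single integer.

9

Counting open brackets not yet closed at "garden": [S [NP [PP [NP [PP [NP [PP [NP [N = 9.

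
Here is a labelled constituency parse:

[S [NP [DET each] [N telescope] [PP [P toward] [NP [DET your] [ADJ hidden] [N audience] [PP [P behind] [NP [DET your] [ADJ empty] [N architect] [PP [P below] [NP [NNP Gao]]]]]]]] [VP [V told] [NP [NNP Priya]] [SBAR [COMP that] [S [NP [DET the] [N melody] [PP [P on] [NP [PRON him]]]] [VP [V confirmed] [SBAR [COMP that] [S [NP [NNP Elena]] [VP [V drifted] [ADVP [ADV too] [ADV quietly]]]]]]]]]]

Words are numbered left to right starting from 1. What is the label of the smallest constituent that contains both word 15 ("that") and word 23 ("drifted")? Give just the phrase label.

SBAR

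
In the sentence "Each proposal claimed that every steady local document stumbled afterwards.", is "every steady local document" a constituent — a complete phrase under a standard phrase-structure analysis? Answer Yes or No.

Yes

The sequence corresponds to a single NP node — the noun phrase "every steady local document".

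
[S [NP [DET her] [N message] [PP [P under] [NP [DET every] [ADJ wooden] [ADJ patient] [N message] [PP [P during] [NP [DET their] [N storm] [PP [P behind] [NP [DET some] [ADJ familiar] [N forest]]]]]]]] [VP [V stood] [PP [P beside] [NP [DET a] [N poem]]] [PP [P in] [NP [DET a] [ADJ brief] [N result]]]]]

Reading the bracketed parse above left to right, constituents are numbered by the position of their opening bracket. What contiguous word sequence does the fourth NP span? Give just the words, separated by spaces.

The NP opening brackets appear, in order, over: "her message under every wooden patient message during their storm behind some familiar forest"; "every wooden patient message during their storm behind some familiar forest"; "their storm behind some familiar forest"; "some familiar forest"; "a poem"; "a brief result". The fourth one spans "some familiar forest".

some familiar forest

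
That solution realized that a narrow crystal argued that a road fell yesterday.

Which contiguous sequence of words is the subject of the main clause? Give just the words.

that solution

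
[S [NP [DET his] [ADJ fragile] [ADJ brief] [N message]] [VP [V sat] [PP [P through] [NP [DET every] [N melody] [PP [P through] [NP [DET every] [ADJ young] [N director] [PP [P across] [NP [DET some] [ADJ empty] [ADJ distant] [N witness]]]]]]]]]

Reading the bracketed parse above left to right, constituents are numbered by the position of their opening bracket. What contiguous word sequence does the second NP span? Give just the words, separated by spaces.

every melody through every young director across some empty distant witness

The NP opening brackets appear, in order, over: "his fragile brief message"; "every melody through every young director across some empty distant witness"; "every young director across some empty distant witness"; "some empty distant witness". The second one spans "every melody through every young director across some empty distant witness".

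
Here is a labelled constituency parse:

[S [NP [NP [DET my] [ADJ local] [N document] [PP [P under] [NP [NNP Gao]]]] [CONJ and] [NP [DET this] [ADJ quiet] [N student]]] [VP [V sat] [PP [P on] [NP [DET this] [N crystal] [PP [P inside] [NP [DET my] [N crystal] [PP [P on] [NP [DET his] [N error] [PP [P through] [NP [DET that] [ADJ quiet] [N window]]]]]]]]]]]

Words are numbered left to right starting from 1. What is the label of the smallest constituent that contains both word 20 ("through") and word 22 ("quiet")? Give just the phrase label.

PP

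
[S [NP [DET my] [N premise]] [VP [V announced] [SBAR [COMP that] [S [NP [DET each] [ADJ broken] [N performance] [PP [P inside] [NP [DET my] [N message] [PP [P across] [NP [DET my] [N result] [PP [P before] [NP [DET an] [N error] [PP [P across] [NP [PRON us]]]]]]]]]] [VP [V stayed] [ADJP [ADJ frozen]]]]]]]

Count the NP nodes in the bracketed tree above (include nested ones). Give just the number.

Listing each NP by its span: [NP my premise]; [NP each broken performance inside my message across my result before an error across us]; [NP my message across my result before an error across us]; [NP my result before an error across us]; [NP an error across us]; [NP us] — that makes 6.

6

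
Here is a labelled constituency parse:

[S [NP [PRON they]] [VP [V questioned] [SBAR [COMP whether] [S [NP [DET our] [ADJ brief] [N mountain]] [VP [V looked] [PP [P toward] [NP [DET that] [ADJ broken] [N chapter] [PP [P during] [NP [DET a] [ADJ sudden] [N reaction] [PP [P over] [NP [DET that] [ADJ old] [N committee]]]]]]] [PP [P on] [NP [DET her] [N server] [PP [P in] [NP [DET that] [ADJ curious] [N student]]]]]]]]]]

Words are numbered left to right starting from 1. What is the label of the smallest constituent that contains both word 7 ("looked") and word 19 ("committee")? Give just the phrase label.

Both words fall inside [VP looked toward that broken chapter during a sudden reaction over that old committee on her server in that curious student] (words 7–26), and no smaller constituent contains them both. Label: VP.

VP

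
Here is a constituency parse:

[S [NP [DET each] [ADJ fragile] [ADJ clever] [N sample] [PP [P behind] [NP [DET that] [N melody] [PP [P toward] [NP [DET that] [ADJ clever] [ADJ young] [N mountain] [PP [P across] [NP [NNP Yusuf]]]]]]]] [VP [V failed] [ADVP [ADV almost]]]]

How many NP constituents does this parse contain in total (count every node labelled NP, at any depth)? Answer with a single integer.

The NP constituents are: [NP each fragile clever sample behind that melody toward that clever young mountain across Yusuf]; [NP that melody toward that clever young mountain across Yusuf]; [NP that clever young mountain across Yusuf]; [NP Yusuf]. Total: 4.

4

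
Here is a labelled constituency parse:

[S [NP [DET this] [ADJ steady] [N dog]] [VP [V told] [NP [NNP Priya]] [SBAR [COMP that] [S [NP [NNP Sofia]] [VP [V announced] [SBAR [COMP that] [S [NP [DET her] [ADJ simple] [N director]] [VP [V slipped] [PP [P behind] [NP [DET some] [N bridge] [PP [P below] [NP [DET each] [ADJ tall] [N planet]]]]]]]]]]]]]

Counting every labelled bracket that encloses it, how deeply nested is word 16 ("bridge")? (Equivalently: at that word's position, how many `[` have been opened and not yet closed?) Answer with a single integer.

11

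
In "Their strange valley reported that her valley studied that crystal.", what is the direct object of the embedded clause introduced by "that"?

that crystal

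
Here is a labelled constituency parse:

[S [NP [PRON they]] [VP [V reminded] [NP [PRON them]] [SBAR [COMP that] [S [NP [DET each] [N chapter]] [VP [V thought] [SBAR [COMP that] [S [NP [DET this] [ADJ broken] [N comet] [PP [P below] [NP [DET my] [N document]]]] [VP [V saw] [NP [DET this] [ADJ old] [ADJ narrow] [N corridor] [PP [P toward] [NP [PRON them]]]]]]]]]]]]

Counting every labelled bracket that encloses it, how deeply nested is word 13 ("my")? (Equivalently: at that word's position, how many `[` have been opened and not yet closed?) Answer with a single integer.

11

Path from the root down to the word: S → VP → SBAR → S → VP → SBAR → S → NP → PP → NP → DET. That is 11 enclosing brackets.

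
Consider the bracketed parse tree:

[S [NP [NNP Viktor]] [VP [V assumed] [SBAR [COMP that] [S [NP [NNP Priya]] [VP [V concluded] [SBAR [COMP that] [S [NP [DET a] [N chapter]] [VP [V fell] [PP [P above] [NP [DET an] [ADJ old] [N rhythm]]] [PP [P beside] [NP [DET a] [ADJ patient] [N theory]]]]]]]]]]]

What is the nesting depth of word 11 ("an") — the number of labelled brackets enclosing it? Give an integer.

11

The word sits inside DET, which is inside NP, inside PP, inside VP, inside S, inside SBAR, inside VP, inside S, inside SBAR, inside VP, inside S — 11 brackets in all.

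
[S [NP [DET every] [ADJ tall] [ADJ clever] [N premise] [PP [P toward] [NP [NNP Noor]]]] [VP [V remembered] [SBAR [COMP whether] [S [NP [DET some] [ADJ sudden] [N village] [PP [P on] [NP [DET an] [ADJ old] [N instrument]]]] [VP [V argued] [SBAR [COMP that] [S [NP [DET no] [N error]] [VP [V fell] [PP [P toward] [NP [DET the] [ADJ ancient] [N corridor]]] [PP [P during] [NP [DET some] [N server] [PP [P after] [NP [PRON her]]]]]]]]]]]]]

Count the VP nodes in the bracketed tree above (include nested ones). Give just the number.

3

The VP constituents are: [VP remembered whether some sudden village on an old instrument argued that no error fell toward the ancient corridor during some server after her]; [VP argued that no error fell toward the ancient corridor during some server after her]; [VP fell toward the ancient corridor during some server after her]. Total: 3.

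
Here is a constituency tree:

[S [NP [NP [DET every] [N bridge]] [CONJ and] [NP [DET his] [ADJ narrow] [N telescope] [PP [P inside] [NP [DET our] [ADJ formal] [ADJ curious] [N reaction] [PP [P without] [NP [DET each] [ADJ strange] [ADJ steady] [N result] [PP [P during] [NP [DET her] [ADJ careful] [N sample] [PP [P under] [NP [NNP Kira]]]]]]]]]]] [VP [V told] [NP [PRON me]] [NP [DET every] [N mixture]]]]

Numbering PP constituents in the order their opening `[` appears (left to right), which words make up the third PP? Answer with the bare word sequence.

The PP opening brackets appear, in order, over: "inside our formal curious reaction without each strange steady result during her careful sample under Kira"; "without each strange steady result during her careful sample under Kira"; "during her careful sample under Kira"; "under Kira". The third one spans "during her careful sample under Kira".

during her careful sample under Kira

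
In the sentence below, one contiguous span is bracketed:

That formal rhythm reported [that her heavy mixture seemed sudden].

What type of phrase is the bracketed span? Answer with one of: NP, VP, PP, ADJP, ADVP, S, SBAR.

SBAR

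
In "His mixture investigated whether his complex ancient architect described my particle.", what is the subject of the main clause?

his mixture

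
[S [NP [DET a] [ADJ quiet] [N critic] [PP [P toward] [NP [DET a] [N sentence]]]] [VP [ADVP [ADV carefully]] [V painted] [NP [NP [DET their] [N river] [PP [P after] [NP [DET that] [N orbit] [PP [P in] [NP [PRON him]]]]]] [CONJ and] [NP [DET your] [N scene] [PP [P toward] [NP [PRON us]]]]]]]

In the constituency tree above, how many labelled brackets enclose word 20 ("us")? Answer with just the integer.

7

Path from the root down to the word: S → VP → NP → NP → PP → NP → PRON. That is 7 enclosing brackets.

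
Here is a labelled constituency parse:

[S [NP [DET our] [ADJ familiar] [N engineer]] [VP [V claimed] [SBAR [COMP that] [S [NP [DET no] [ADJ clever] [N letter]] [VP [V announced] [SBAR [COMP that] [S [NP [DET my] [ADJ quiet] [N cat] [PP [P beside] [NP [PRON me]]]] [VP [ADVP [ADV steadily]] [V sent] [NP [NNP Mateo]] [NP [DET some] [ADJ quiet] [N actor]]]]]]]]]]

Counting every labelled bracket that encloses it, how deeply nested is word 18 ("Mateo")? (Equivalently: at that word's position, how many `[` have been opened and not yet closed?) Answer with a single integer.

10

Path from the root down to the word: S → VP → SBAR → S → VP → SBAR → S → VP → NP → NNP. That is 10 enclosing brackets.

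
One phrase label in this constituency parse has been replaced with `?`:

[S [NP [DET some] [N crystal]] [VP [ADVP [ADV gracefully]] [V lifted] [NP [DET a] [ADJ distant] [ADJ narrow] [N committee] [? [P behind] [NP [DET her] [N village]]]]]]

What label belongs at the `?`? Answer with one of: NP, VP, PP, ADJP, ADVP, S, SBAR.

Looking at what the `?` directly dominates — P 'behind', NP — this is a prepositional phrase (PP).

PP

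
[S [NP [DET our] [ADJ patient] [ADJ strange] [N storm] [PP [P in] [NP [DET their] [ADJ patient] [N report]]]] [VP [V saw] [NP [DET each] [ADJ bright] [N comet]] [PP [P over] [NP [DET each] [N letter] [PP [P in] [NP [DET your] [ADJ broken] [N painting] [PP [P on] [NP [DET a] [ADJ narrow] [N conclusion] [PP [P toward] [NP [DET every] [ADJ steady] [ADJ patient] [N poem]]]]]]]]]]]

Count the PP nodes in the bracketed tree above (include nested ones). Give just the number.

5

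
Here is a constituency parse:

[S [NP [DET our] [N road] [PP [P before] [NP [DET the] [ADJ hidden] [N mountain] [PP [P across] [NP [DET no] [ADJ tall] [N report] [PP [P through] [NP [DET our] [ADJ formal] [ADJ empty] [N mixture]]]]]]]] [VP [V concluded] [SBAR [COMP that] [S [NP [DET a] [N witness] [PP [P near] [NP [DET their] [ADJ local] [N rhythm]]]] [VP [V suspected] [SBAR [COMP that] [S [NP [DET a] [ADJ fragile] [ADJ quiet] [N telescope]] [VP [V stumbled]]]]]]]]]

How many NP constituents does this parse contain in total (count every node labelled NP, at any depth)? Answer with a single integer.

7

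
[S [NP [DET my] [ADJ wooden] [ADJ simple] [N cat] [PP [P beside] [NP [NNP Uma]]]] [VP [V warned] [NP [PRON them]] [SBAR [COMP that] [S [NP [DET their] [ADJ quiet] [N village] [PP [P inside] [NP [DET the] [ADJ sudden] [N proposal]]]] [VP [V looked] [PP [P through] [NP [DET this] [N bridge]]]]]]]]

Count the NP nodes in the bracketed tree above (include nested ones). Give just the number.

Listing each NP by its span: [NP my wooden simple cat beside Uma]; [NP Uma]; [NP them]; [NP their quiet village inside the sudden proposal]; [NP the sudden proposal]; [NP this bridge] — that makes 6.

6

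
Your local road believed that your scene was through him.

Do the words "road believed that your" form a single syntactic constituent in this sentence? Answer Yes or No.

No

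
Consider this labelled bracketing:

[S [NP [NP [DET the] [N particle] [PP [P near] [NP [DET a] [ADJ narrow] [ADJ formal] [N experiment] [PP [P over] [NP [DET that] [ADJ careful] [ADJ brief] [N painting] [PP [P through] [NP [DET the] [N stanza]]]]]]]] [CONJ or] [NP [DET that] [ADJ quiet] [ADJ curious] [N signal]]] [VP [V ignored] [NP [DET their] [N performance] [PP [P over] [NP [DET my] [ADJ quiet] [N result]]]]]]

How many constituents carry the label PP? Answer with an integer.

4

Scanning left to right, an opening `[PP` appears at word positions 3, 8, 13, 24 — 4 in total.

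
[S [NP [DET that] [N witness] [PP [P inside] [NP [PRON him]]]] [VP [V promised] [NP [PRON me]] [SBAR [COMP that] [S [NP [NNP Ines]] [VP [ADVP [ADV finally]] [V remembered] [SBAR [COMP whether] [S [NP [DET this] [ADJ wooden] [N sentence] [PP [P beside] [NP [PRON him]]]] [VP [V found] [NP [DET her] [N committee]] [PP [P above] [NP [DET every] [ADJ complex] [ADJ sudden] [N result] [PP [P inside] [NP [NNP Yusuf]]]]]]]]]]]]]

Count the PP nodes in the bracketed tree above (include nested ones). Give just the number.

The PP constituents are: [PP inside him]; [PP beside him]; [PP above every complex sudden result inside Yusuf]; [PP inside Yusuf]. Total: 4.

4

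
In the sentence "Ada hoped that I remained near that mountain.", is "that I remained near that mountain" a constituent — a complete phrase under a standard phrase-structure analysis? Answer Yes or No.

Yes

These words form the whole subordinate clause headed by "that", so yes — one constituent.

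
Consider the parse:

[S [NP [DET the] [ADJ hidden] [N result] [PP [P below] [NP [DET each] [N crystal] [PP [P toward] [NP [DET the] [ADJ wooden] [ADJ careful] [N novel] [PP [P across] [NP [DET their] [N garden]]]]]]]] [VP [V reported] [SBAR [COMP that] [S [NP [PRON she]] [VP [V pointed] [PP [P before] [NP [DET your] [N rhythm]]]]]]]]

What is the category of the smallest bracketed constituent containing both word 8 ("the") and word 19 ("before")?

The smallest bracket enclosing both words is [S the hidden result below each crystal toward the wooden careful novel across their garden reported that she pointed before your rhythm], so the label is S.

S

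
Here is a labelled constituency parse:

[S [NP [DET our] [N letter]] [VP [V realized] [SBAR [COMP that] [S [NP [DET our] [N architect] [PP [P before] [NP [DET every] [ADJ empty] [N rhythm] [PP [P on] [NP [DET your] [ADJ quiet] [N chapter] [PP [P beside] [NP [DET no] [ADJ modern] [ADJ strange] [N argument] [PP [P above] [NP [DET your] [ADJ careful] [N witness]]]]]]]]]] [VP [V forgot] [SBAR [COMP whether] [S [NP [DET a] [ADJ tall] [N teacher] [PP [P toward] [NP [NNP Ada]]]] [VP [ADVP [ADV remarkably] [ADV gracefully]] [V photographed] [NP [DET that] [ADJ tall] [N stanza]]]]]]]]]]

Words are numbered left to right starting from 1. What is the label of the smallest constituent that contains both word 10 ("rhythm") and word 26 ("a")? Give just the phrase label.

S

The smallest bracket enclosing both words is [S our architect before every empty rhythm on your quiet chapter beside no modern strange argument above your careful witness forgot whether a tall teacher toward Ada remarkably gracefully photographed that tall stanza], so the label is S.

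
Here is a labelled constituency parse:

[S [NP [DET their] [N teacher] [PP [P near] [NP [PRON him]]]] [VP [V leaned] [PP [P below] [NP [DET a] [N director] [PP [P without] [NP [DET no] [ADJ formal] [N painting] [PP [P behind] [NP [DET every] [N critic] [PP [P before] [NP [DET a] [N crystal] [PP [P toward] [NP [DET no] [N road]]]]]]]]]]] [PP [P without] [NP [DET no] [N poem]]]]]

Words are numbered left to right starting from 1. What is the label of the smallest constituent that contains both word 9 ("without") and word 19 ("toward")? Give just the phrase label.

PP

Word 9 lies under S → VP → PP → NP → PP → P; word 19 lies under S → VP → PP → NP → PP → NP → PP → NP → PP → NP → PP → P. The lowest shared node is the PP.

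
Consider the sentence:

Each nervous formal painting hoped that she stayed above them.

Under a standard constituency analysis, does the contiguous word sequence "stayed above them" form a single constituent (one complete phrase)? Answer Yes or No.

Yes

These words form the whole verb phrase headed by "stayed", so yes — one constituent.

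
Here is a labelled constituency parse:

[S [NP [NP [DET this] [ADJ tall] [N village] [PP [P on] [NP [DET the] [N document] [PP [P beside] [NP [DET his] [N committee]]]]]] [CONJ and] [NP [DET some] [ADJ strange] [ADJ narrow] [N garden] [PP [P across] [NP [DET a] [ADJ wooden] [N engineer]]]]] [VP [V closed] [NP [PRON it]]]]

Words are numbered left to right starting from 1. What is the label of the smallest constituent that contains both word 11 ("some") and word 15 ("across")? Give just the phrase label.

NP

Both words fall inside [NP some strange narrow garden across a wooden engineer] (words 11–18), and no smaller constituent contains them both. Label: NP.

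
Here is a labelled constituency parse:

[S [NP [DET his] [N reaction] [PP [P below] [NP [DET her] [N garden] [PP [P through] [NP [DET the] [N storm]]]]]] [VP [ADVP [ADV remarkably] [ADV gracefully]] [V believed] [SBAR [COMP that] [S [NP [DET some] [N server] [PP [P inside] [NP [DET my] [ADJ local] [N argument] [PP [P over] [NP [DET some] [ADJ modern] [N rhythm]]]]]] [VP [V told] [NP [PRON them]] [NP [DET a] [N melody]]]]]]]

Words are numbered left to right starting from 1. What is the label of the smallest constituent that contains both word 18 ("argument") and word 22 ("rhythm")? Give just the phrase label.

NP

The smallest bracket enclosing both words is [NP my local argument over some modern rhythm], so the label is NP.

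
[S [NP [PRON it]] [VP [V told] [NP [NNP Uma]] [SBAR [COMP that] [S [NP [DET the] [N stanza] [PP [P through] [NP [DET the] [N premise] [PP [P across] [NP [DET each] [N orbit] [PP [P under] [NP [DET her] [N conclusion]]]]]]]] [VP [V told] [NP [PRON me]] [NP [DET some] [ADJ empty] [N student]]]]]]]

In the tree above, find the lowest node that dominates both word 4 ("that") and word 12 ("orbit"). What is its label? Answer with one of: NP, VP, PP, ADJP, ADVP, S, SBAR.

SBAR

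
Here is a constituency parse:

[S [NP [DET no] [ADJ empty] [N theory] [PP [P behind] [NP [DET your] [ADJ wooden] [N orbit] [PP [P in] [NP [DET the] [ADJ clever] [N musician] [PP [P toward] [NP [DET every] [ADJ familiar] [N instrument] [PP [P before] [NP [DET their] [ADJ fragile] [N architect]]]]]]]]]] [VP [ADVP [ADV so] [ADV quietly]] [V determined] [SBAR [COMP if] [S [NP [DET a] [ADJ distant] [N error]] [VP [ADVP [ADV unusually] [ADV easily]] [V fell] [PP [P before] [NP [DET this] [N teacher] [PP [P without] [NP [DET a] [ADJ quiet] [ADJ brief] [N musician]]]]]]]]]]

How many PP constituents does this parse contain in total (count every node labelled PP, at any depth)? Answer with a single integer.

6

The PP constituents are: [PP behind your wooden orbit in the clever musician toward every familiar instrument before their fragile architect]; [PP in the clever musician toward every familiar instrument before their fragile architect]; [PP toward every familiar instrument before their fragile architect]; [PP before their fragile architect]; [PP before this teacher without a quiet brief musician]; [PP without a quiet brief musician]. Total: 6.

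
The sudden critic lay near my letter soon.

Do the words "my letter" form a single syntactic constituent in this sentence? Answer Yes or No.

Yes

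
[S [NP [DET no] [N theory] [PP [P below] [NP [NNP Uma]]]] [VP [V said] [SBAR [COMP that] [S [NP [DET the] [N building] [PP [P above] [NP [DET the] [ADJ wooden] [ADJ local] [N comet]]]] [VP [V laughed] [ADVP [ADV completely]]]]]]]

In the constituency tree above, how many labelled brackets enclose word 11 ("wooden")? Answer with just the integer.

8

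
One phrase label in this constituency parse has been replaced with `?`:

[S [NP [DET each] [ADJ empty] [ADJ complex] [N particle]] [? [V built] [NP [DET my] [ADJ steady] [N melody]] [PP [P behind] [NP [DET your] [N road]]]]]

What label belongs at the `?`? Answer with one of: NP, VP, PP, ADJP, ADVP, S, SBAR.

The `?` node immediately contains: V 'built', NP, PP. That is the internal structure of a verb phrase, so the label is VP.

VP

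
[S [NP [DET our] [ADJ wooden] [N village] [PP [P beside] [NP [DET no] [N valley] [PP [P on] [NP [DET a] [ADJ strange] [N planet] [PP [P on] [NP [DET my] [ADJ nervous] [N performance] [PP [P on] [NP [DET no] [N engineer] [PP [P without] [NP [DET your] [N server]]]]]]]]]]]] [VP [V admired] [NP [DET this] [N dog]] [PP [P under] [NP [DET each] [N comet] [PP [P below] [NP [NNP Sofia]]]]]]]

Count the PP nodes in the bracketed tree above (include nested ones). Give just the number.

Scanning left to right, an opening `[PP` appears at word positions 4, 7, 11, 15, 18, 24, 27 — 7 in total.

7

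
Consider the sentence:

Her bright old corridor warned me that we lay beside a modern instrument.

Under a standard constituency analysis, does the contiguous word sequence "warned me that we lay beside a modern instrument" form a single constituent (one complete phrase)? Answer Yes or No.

The sequence corresponds to a single VP node — the verb phrase "warned me that we lay beside a modern instrument".

Yes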